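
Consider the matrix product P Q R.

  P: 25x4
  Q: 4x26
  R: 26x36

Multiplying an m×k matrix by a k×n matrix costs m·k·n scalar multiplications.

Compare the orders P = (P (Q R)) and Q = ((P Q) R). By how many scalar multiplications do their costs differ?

Order P = (P (Q R)): (Q R): 4×26 by 26×36 → 4×36, cost 4·26·36 = 3744; (P (Q R)): 25×4 by 4×36 → 25×36, cost 25·4·36 = 3600; cumulative 7344. Total 7344.
Order Q = ((P Q) R): (P Q): 25×4 by 4×26 → 25×26, cost 25·4·26 = 2600; ((P Q) R): 25×26 by 26×36 → 25×36, cost 25·26·36 = 23400; cumulative 26000. Total 26000.
Difference: |7344 − 26000| = 18656.

18656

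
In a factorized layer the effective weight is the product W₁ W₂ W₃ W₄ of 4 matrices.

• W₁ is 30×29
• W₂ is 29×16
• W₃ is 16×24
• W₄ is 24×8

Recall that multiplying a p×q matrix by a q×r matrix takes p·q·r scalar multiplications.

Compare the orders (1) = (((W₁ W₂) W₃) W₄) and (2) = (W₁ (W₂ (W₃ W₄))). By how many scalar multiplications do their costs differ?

17456

Order (1) = (((W₁ W₂) W₃) W₄): (W₁ W₂): 30×29 by 29×16 → 30×16, cost 30·29·16 = 13920; ((W₁ W₂) W₃): 30×16 by 16×24 → 30×24, cost 30·16·24 = 11520; cumulative 25440; (((W₁ W₂) W₃) W₄): 30×24 by 24×8 → 30×8, cost 30·24·8 = 5760; cumulative 31200. Total 31200.
Order (2) = (W₁ (W₂ (W₃ W₄))): (W₃ W₄): 16×24 by 24×8 → 16×8, cost 16·24·8 = 3072; (W₂ (W₃ W₄)): 29×16 by 16×8 → 29×8, cost 29·16·8 = 3712; cumulative 6784; (W₁ (W₂ (W₃ W₄))): 30×29 by 29×8 → 30×8, cost 30·29·8 = 6960; cumulative 13744. Total 13744.
Difference: |31200 − 13744| = 17456.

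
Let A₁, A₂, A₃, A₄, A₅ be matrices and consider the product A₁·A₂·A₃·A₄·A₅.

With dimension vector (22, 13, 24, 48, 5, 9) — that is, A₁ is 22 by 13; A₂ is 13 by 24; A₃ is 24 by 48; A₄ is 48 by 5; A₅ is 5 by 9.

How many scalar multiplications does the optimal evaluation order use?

9740

Adjacent pairs: A₁A₂ = 22·13·24 = 6864; A₂A₃ = 13·24·48 = 14976; A₃A₄ = 24·48·5 = 5760; A₄A₅ = 48·5·9 = 2160.
Length 3: A₁..A₃: k=1: 0+14976+22·13·48=28704; k=2: 6864+0+22·24·48=32208 → min 28704 | A₂..A₄: k=2: 0+5760+13·24·5=7320; k=3: 14976+0+13·48·5=18096 → min 7320 | A₃..A₅: k=3: 0+2160+24·48·9=12528; k=4: 5760+0+24·5·9=6840 → min 6840.
Length 4: A₁..A₄: k=1: 0+7320+22·13·5=8750; k=2: 6864+5760+22·24·5=15264; k=3: 28704+0+22·48·5=33984 → min 8750 | A₂..A₅: k=2: 0+6840+13·24·9=9648; k=3: 14976+2160+13·48·9=22752; k=4: 7320+0+13·5·9=7905 → min 7905.
Length 5: A₁..A₅: k=1: 0+7905+22·13·9=10479; k=2: 6864+6840+22·24·9=18456; k=3: 28704+2160+22·48·9=40368; k=4: 8750+0+22·5·9=9740 → min 9740.
Optimal order: ((A₁·(A₂·(A₃·A₄)))·A₅) with cost 9740.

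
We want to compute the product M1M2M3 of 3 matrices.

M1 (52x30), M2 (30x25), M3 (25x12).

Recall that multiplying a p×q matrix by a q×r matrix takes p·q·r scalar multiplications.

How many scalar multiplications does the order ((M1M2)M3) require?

(M1M2): 52×30 by 30×25 → 52×25, cost 52·30·25 = 39000
((M1M2)M3): 52×25 by 25×12 → 52×12, cost 52·25·12 = 15600; cumulative 54600
Total: 54600 scalar multiplications.

54600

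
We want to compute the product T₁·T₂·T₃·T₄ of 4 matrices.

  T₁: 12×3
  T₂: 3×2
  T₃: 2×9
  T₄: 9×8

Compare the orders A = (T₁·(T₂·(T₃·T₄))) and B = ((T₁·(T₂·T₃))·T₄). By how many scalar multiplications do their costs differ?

Order A = (T₁·(T₂·(T₃·T₄))): (T₃·T₄): 2×9 by 9×8 → 2×8, cost 2·9·8 = 144; (T₂·(T₃·T₄)): 3×2 by 2×8 → 3×8, cost 3·2·8 = 48; cumulative 192; (T₁·(T₂·(T₃·T₄))): 12×3 by 3×8 → 12×8, cost 12·3·8 = 288; cumulative 480. Total 480.
Order B = ((T₁·(T₂·T₃))·T₄): (T₂·T₃): 3×2 by 2×9 → 3×9, cost 3·2·9 = 54; (T₁·(T₂·T₃)): 12×3 by 3×9 → 12×9, cost 12·3·9 = 324; cumulative 378; ((T₁·(T₂·T₃))·T₄): 12×9 by 9×8 → 12×8, cost 12·9·8 = 864; cumulative 1242. Total 1242.
Difference: |480 − 1242| = 762.

762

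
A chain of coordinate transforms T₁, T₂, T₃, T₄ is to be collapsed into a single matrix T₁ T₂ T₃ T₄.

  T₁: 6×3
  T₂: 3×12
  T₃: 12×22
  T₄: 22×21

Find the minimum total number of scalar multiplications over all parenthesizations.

2556

Adjacent pairs: T₁T₂ = 6·3·12 = 216; T₂T₃ = 3·12·22 = 792; T₃T₄ = 12·22·21 = 5544.
Length 3: T₁..T₃: k=1: 0+792+6·3·22=1188; k=2: 216+0+6·12·22=1800 → min 1188 | T₂..T₄: k=2: 0+5544+3·12·21=6300; k=3: 792+0+3·22·21=2178 → min 2178.
Length 4: T₁..T₄: k=1: 0+2178+6·3·21=2556; k=2: 216+5544+6·12·21=7272; k=3: 1188+0+6·22·21=3960 → min 2556.
Optimal order: (T₁ ((T₂ T₃) T₄)) with cost 2556.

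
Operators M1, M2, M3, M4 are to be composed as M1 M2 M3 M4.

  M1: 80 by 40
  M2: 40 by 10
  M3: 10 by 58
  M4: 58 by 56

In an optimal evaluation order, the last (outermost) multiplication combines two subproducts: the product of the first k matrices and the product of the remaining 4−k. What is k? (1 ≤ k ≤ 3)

2

Adjacent pairs: M1M2 = 80·40·10 = 32000; M2M3 = 40·10·58 = 23200; M3M4 = 10·58·56 = 32480.
Length 3: M1..M3: k=1: 0+23200+80·40·58=208800; k=2: 32000+0+80·10·58=78400 → min 78400 | M2..M4: k=2: 0+32480+40·10·56=54880; k=3: 23200+0+40·58·56=153120 → min 54880.
Top-level splits: k=1: (M1..M1)·(M2..M4) → 0+54880+80·40·56 = 234080; k=2: (M1..M2)·(M3..M4) → 32000+32480+80·10·56 = 109280; k=3: (M1..M3)·(M4..M4) → 78400+0+80·58·56 = 338240.
Best split is after M2, i.e. k = 2.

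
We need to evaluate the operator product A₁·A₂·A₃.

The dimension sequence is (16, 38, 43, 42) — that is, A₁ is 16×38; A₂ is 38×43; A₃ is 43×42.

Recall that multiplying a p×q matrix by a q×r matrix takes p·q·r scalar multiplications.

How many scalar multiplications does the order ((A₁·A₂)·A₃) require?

55040

(A₁·A₂): 16×38 by 38×43 → 16×43, cost 16·38·43 = 26144
((A₁·A₂)·A₃): 16×43 by 43×42 → 16×42, cost 16·43·42 = 28896; cumulative 55040
Total: 55040 scalar multiplications.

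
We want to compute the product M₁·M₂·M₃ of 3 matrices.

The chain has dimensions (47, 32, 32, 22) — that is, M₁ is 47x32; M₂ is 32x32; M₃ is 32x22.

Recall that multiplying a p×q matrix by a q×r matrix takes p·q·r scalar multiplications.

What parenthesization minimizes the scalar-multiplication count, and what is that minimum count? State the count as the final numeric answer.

(M₁·(M₂·M₃)): cost 55616.
((M₁·M₂)·M₃): cost 81216.
Optimal: (M₁·(M₂·M₃)) with cost 55616.

55616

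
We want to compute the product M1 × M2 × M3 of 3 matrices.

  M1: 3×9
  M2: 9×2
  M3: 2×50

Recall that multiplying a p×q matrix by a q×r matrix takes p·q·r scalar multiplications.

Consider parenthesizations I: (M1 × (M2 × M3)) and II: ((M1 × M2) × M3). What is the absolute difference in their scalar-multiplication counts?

Order I = (M1 × (M2 × M3)): (M2 × M3): 9×2 by 2×50 → 9×50, cost 9·2·50 = 900; (M1 × (M2 × M3)): 3×9 by 9×50 → 3×50, cost 3·9·50 = 1350; cumulative 2250. Total 2250.
Order II = ((M1 × M2) × M3): (M1 × M2): 3×9 by 9×2 → 3×2, cost 3·9·2 = 54; ((M1 × M2) × M3): 3×2 by 2×50 → 3×50, cost 3·2·50 = 300; cumulative 354. Total 354.
Difference: |2250 − 354| = 1896.

1896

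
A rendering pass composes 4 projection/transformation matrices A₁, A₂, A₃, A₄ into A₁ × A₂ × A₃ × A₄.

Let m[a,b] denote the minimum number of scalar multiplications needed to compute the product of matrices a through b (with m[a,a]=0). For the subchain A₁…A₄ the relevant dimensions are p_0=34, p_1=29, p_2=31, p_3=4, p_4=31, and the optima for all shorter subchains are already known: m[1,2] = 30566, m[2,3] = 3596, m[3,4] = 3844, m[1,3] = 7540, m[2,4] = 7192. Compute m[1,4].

11756

m[1,4] = min over k∈[1,3] of m[1,k]+m[k+1,4]+p_{0}·p_k·p_{4}.
k=1: 0 + 7192 + 34·29·31 = 37758; k=2: 30566 + 3844 + 34·31·31 = 67084; k=3: 7540 + 0 + 34·4·31 = 11756.
Minimum: 11756 at k=3.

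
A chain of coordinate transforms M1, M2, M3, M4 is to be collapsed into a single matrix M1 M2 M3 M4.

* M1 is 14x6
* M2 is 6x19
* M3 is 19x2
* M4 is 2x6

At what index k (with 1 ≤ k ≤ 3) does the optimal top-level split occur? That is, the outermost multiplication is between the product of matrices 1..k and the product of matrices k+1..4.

Adjacent pairs: M1M2 = 14·6·19 = 1596; M2M3 = 6·19·2 = 228; M3M4 = 19·2·6 = 228.
Length 3: M1..M3: k=1: 0+228+14·6·2=396; k=2: 1596+0+14·19·2=2128 → min 396 | M2..M4: k=2: 0+228+6·19·6=912; k=3: 228+0+6·2·6=300 → min 300.
Top-level splits: k=1: (M1..M1)·(M2..M4) → 0+300+14·6·6 = 804; k=2: (M1..M2)·(M3..M4) → 1596+228+14·19·6 = 3420; k=3: (M1..M3)·(M4..M4) → 396+0+14·2·6 = 564.
Best split is after M3, i.e. k = 3.

3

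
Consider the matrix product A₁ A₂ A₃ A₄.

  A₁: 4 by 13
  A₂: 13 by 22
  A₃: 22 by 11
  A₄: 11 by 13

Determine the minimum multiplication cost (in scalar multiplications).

Adjacent pairs: A₁A₂ = 4·13·22 = 1144; A₂A₃ = 13·22·11 = 3146; A₃A₄ = 22·11·13 = 3146.
Length 3: A₁..A₃: k=1: 0+3146+4·13·11=3718; k=2: 1144+0+4·22·11=2112 → min 2112 | A₂..A₄: k=2: 0+3146+13·22·13=6864; k=3: 3146+0+13·11·13=5005 → min 5005.
Length 4: A₁..A₄: k=1: 0+5005+4·13·13=5681; k=2: 1144+3146+4·22·13=5434; k=3: 2112+0+4·11·13=2684 → min 2684.
Optimal order: (((A₁ A₂) A₃) A₄) with cost 2684.

2684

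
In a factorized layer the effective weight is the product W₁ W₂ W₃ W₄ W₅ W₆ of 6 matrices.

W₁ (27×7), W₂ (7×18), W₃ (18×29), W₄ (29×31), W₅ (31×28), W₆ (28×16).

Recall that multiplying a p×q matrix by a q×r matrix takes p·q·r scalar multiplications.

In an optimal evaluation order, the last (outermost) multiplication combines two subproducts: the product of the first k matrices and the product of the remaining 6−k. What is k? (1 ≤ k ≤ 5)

Adjacent pairs: W₁W₂ = 27·7·18 = 3402; W₂W₃ = 7·18·29 = 3654; W₃W₄ = 18·29·31 = 16182; W₄W₅ = 29·31·28 = 25172; W₅W₆ = 31·28·16 = 13888.
Length 3: W₁..W₃: k=1: 0+3654+27·7·29=9135; k=2: 3402+0+27·18·29=17496 → min 9135 | W₂..W₄: k=2: 0+16182+7·18·31=20088; k=3: 3654+0+7·29·31=9947 → min 9947 | W₃..W₅: k=3: 0+25172+18·29·28=39788; k=4: 16182+0+18·31·28=31806 → min 31806 | W₄..W₆: k=4: 0+13888+29·31·16=28272; k=5: 25172+0+29·28·16=38164 → min 28272.
Length 4: W₁..W₄: k=1: 0+9947+27·7·31=15806; k=2: 3402+16182+27·18·31=34650; k=3: 9135+0+27·29·31=33408 → min 15806 | W₂..W₅: k=2: 0+31806+7·18·28=35334; k=3: 3654+25172+7·29·28=34510; k=4: 9947+0+7·31·28=16023 → min 16023 | W₃..W₆: k=3: 0+28272+18·29·16=36624; k=4: 16182+13888+18·31·16=38998; k=5: 31806+0+18·28·16=39870 → min 36624.
Length 5: W₁..W₅: k=1: 0+16023+27·7·28=21315; k=2: 3402+31806+27·18·28=48816; k=3: 9135+25172+27·29·28=56231; k=4: 15806+0+27·31·28=39242 → min 21315 | W₂..W₆: k=2: 0+36624+7·18·16=38640; k=3: 3654+28272+7·29·16=35174; k=4: 9947+13888+7·31·16=27307; k=5: 16023+0+7·28·16=19159 → min 19159.
Top-level splits: k=1: (W₁..W₁)·(W₂..W₆) → 0+19159+27·7·16 = 22183; k=2: (W₁..W₂)·(W₃..W₆) → 3402+36624+27·18·16 = 47802; k=3: (W₁..W₃)·(W₄..W₆) → 9135+28272+27·29·16 = 49935; k=4: (W₁..W₄)·(W₅..W₆) → 15806+13888+27·31·16 = 43086; k=5: (W₁..W₅)·(W₆..W₆) → 21315+0+27·28·16 = 33411.
Best split is after W₁, i.e. k = 1.

1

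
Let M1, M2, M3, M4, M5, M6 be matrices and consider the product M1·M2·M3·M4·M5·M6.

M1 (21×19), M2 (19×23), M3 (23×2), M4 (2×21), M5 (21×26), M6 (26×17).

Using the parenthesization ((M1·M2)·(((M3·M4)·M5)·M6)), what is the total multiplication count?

41078

(M1·M2): 21×19 by 19×23 → 21×23, cost 21·19·23 = 9177
(M3·M4): 23×2 by 2×21 → 23×21, cost 23·2·21 = 966
((M3·M4)·M5): 23×21 by 21×26 → 23×26, cost 23·21·26 = 12558; cumulative 13524
(((M3·M4)·M5)·M6): 23×26 by 26×17 → 23×17, cost 23·26·17 = 10166; cumulative 23690
((M1·M2)·(((M3·M4)·M5)·M6)): 21×23 by 23×17 → 21×17, cost 21·23·17 = 8211; cumulative 41078
Total: 41078 scalar multiplications.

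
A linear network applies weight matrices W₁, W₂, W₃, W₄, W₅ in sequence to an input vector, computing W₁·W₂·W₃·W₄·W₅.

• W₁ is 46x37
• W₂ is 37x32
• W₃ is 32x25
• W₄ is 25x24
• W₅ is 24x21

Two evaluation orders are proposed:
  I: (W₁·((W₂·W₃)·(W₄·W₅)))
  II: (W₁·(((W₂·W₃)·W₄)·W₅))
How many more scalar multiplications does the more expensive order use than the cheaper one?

Order I = (W₁·((W₂·W₃)·(W₄·W₅))): (W₂·W₃): 37×32 by 32×25 → 37×25, cost 37·32·25 = 29600; (W₄·W₅): 25×24 by 24×21 → 25×21, cost 25·24·21 = 12600; ((W₂·W₃)·(W₄·W₅)): 37×25 by 25×21 → 37×21, cost 37·25·21 = 19425; cumulative 61625; (W₁·((W₂·W₃)·(W₄·W₅))): 46×37 by 37×21 → 46×21, cost 46·37·21 = 35742; cumulative 97367. Total 97367.
Order II = (W₁·(((W₂·W₃)·W₄)·W₅)): (W₂·W₃): 37×32 by 32×25 → 37×25, cost 37·32·25 = 29600; ((W₂·W₃)·W₄): 37×25 by 25×24 → 37×24, cost 37·25·24 = 22200; cumulative 51800; (((W₂·W₃)·W₄)·W₅): 37×24 by 24×21 → 37×21, cost 37·24·21 = 18648; cumulative 70448; (W₁·(((W₂·W₃)·W₄)·W₅)): 46×37 by 37×21 → 46×21, cost 46·37·21 = 35742; cumulative 106190. Total 106190.
Difference: |97367 − 106190| = 8823.

8823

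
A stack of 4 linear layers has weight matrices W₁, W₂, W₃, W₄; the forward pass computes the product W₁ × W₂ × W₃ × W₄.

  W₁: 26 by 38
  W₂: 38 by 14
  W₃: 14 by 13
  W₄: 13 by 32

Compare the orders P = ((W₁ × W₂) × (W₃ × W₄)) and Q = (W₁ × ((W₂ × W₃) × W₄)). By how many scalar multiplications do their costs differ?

23036

Order P = ((W₁ × W₂) × (W₃ × W₄)): (W₁ × W₂): 26×38 by 38×14 → 26×14, cost 26·38·14 = 13832; (W₃ × W₄): 14×13 by 13×32 → 14×32, cost 14·13·32 = 5824; ((W₁ × W₂) × (W₃ × W₄)): 26×14 by 14×32 → 26×32, cost 26·14·32 = 11648; cumulative 31304. Total 31304.
Order Q = (W₁ × ((W₂ × W₃) × W₄)): (W₂ × W₃): 38×14 by 14×13 → 38×13, cost 38·14·13 = 6916; ((W₂ × W₃) × W₄): 38×13 by 13×32 → 38×32, cost 38·13·32 = 15808; cumulative 22724; (W₁ × ((W₂ × W₃) × W₄)): 26×38 by 38×32 → 26×32, cost 26·38·32 = 31616; cumulative 54340. Total 54340.
Difference: |31304 − 54340| = 23036.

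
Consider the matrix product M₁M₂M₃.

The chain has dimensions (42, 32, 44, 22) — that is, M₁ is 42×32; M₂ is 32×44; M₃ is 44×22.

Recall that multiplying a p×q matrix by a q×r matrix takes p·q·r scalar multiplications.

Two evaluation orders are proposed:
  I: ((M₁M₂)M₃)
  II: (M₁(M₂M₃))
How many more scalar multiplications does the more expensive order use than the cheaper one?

Order I = ((M₁M₂)M₃): (M₁M₂): 42×32 by 32×44 → 42×44, cost 42·32·44 = 59136; ((M₁M₂)M₃): 42×44 by 44×22 → 42×22, cost 42·44·22 = 40656; cumulative 99792. Total 99792.
Order II = (M₁(M₂M₃)): (M₂M₃): 32×44 by 44×22 → 32×22, cost 32·44·22 = 30976; (M₁(M₂M₃)): 42×32 by 32×22 → 42×22, cost 42·32·22 = 29568; cumulative 60544. Total 60544.
Difference: |99792 − 60544| = 39248.

39248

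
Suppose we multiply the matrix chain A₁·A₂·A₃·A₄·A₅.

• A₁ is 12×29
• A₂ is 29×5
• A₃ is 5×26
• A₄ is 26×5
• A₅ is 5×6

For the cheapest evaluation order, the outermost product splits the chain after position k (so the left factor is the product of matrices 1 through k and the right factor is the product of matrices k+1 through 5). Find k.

2

Adjacent pairs: A₁A₂ = 12·29·5 = 1740; A₂A₃ = 29·5·26 = 3770; A₃A₄ = 5·26·5 = 650; A₄A₅ = 26·5·6 = 780.
Length 3: A₁..A₃: k=1: 0+3770+12·29·26=12818; k=2: 1740+0+12·5·26=3300 → min 3300 | A₂..A₄: k=2: 0+650+29·5·5=1375; k=3: 3770+0+29·26·5=7540 → min 1375 | A₃..A₅: k=3: 0+780+5·26·6=1560; k=4: 650+0+5·5·6=800 → min 800.
Length 4: A₁..A₄: k=1: 0+1375+12·29·5=3115; k=2: 1740+650+12·5·5=2690; k=3: 3300+0+12·26·5=4860 → min 2690 | A₂..A₅: k=2: 0+800+29·5·6=1670; k=3: 3770+780+29·26·6=9074; k=4: 1375+0+29·5·6=2245 → min 1670.
Top-level splits: k=1: (A₁..A₁)·(A₂..A₅) → 0+1670+12·29·6 = 3758; k=2: (A₁..A₂)·(A₃..A₅) → 1740+800+12·5·6 = 2900; k=3: (A₁..A₃)·(A₄..A₅) → 3300+780+12·26·6 = 5952; k=4: (A₁..A₄)·(A₅..A₅) → 2690+0+12·5·6 = 3050.
Best split is after A₂, i.e. k = 2.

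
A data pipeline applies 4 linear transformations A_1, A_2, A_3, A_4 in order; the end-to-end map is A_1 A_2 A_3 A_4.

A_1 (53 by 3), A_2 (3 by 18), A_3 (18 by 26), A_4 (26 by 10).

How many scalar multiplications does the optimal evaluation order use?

3774

Adjacent pairs: A_1A_2 = 53·3·18 = 2862; A_2A_3 = 3·18·26 = 1404; A_3A_4 = 18·26·10 = 4680.
Length 3: A_1..A_3: k=1: 0+1404+53·3·26=5538; k=2: 2862+0+53·18·26=27666 → min 5538 | A_2..A_4: k=2: 0+4680+3·18·10=5220; k=3: 1404+0+3·26·10=2184 → min 2184.
Length 4: A_1..A_4: k=1: 0+2184+53·3·10=3774; k=2: 2862+4680+53·18·10=17082; k=3: 5538+0+53·26·10=19318 → min 3774.
Optimal order: (A_1 ((A_2 A_3) A_4)) with cost 3774.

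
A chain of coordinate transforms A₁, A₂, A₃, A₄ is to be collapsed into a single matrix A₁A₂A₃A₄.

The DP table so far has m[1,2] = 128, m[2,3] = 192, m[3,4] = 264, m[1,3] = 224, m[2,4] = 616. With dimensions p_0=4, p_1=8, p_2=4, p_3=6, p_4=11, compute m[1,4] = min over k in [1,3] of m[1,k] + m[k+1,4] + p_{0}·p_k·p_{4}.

488

m[1,4] = min over k∈[1,3] of m[1,k]+m[k+1,4]+p_{0}·p_k·p_{4}.
k=1: 0 + 616 + 4·8·11 = 968; k=2: 128 + 264 + 4·4·11 = 568; k=3: 224 + 0 + 4·6·11 = 488.
Minimum: 488 at k=3.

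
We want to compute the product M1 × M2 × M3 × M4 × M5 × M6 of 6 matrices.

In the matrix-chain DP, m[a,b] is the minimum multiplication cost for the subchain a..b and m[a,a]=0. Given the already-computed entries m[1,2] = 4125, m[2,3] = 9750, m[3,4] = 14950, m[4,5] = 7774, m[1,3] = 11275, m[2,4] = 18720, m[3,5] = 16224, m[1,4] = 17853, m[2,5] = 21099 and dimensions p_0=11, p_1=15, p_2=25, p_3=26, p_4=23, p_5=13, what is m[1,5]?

21142

m[1,5] = min over k∈[1,4] of m[1,k]+m[k+1,5]+p_{0}·p_k·p_{5}.
k=1: 0 + 21099 + 11·15·13 = 23244; k=2: 4125 + 16224 + 11·25·13 = 23924; k=3: 11275 + 7774 + 11·26·13 = 22767; k=4: 17853 + 0 + 11·23·13 = 21142.
Minimum: 21142 at k=4.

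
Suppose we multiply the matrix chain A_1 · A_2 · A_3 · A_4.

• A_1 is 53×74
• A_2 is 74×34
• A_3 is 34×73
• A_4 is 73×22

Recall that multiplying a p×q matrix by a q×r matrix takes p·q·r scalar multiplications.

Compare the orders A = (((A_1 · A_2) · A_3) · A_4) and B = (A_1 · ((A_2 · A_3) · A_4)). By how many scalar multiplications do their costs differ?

Order A = (((A_1 · A_2) · A_3) · A_4): (A_1 · A_2): 53×74 by 74×34 → 53×34, cost 53·74·34 = 133348; ((A_1 · A_2) · A_3): 53×34 by 34×73 → 53×73, cost 53·34·73 = 131546; cumulative 264894; (((A_1 · A_2) · A_3) · A_4): 53×73 by 73×22 → 53×22, cost 53·73·22 = 85118; cumulative 350012. Total 350012.
Order B = (A_1 · ((A_2 · A_3) · A_4)): (A_2 · A_3): 74×34 by 34×73 → 74×73, cost 74·34·73 = 183668; ((A_2 · A_3) · A_4): 74×73 by 73×22 → 74×22, cost 74·73·22 = 118844; cumulative 302512; (A_1 · ((A_2 · A_3) · A_4)): 53×74 by 74×22 → 53×22, cost 53·74·22 = 86284; cumulative 388796. Total 388796.
Difference: |350012 − 388796| = 38784.

38784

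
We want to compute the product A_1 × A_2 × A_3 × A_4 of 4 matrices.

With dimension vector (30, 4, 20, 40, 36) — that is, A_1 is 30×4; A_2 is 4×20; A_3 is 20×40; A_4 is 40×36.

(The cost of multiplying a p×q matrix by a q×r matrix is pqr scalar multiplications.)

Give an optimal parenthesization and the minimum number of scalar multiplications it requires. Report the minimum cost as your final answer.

13280

Adjacent pairs: A_1A_2 = 30·4·20 = 2400; A_2A_3 = 4·20·40 = 3200; A_3A_4 = 20·40·36 = 28800.
Length 3: A_1..A_3: k=1: 0+3200+30·4·40=8000; k=2: 2400+0+30·20·40=26400 → min 8000 | A_2..A_4: k=2: 0+28800+4·20·36=31680; k=3: 3200+0+4·40·36=8960 → min 8960.
Length 4: A_1..A_4: k=1: 0+8960+30·4·36=13280; k=2: 2400+28800+30·20·36=52800; k=3: 8000+0+30·40·36=51200 → min 13280.
Optimal parenthesization: (A_1 × ((A_2 × A_3) × A_4)) with cost 13280.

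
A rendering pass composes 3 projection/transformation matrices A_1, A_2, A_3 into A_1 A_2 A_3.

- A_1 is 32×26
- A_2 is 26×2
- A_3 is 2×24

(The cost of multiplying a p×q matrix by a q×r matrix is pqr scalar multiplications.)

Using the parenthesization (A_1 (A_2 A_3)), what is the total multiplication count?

21216

(A_2 A_3): 26×2 by 2×24 → 26×24, cost 26·2·24 = 1248
(A_1 (A_2 A_3)): 32×26 by 26×24 → 32×24, cost 32·26·24 = 19968; cumulative 21216
Total: 21216 scalar multiplications.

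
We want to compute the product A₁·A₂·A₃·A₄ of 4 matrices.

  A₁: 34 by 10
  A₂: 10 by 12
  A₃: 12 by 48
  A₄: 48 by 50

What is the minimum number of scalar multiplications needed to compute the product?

46760

Adjacent pairs: A₁A₂ = 34·10·12 = 4080; A₂A₃ = 10·12·48 = 5760; A₃A₄ = 12·48·50 = 28800.
Length 3: A₁..A₃: k=1: 0+5760+34·10·48=22080; k=2: 4080+0+34·12·48=23664 → min 22080 | A₂..A₄: k=2: 0+28800+10·12·50=34800; k=3: 5760+0+10·48·50=29760 → min 29760.
Length 4: A₁..A₄: k=1: 0+29760+34·10·50=46760; k=2: 4080+28800+34·12·50=53280; k=3: 22080+0+34·48·50=103680 → min 46760.
Optimal order: (A₁·((A₂·A₃)·A₄)) with cost 46760.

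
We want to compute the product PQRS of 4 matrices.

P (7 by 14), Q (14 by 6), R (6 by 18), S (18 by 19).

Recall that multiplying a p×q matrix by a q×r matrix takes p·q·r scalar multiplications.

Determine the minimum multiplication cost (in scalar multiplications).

3438

Adjacent pairs: PQ = 7·14·6 = 588; QR = 14·6·18 = 1512; RS = 6·18·19 = 2052.
Length 3: P..R: k=1: 0+1512+7·14·18=3276; k=2: 588+0+7·6·18=1344 → min 1344 | Q..S: k=2: 0+2052+14·6·19=3648; k=3: 1512+0+14·18·19=6300 → min 3648.
Length 4: P..S: k=1: 0+3648+7·14·19=5510; k=2: 588+2052+7·6·19=3438; k=3: 1344+0+7·18·19=3738 → min 3438.
Optimal order: ((PQ)(RS)) with cost 3438.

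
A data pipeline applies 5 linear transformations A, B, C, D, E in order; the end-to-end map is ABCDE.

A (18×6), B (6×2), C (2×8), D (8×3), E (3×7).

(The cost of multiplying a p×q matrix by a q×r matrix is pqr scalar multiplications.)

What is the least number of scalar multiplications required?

Adjacent pairs: AB = 18·6·2 = 216; BC = 6·2·8 = 96; CD = 2·8·3 = 48; DE = 8·3·7 = 168.
Length 3: A..C: k=1: 0+96+18·6·8=960; k=2: 216+0+18·2·8=504 → min 504 | B..D: k=2: 0+48+6·2·3=84; k=3: 96+0+6·8·3=240 → min 84 | C..E: k=3: 0+168+2·8·7=280; k=4: 48+0+2·3·7=90 → min 90.
Length 4: A..D: k=1: 0+84+18·6·3=408; k=2: 216+48+18·2·3=372; k=3: 504+0+18·8·3=936 → min 372 | B..E: k=2: 0+90+6·2·7=174; k=3: 96+168+6·8·7=600; k=4: 84+0+6·3·7=210 → min 174.
Length 5: A..E: k=1: 0+174+18·6·7=930; k=2: 216+90+18·2·7=558; k=3: 504+168+18·8·7=1680; k=4: 372+0+18·3·7=750 → min 558.
Optimal order: ((AB)((CD)E)) with cost 558.

558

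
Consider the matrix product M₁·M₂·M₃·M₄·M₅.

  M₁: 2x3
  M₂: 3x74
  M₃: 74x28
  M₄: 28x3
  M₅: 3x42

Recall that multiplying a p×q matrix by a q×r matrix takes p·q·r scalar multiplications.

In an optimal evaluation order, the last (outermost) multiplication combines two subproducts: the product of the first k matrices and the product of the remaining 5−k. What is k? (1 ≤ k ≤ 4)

Adjacent pairs: M₁M₂ = 2·3·74 = 444; M₂M₃ = 3·74·28 = 6216; M₃M₄ = 74·28·3 = 6216; M₄M₅ = 28·3·42 = 3528.
Length 3: M₁..M₃: k=1: 0+6216+2·3·28=6384; k=2: 444+0+2·74·28=4588 → min 4588 | M₂..M₄: k=2: 0+6216+3·74·3=6882; k=3: 6216+0+3·28·3=6468 → min 6468 | M₃..M₅: k=3: 0+3528+74·28·42=90552; k=4: 6216+0+74·3·42=15540 → min 15540.
Length 4: M₁..M₄: k=1: 0+6468+2·3·3=6486; k=2: 444+6216+2·74·3=7104; k=3: 4588+0+2·28·3=4756 → min 4756 | M₂..M₅: k=2: 0+15540+3·74·42=24864; k=3: 6216+3528+3·28·42=13272; k=4: 6468+0+3·3·42=6846 → min 6846.
Top-level splits: k=1: (M₁..M₁)·(M₂..M₅) → 0+6846+2·3·42 = 7098; k=2: (M₁..M₂)·(M₃..M₅) → 444+15540+2·74·42 = 22200; k=3: (M₁..M₃)·(M₄..M₅) → 4588+3528+2·28·42 = 10468; k=4: (M₁..M₄)·(M₅..M₅) → 4756+0+2·3·42 = 5008.
Best split is after M₄, i.e. k = 4.

4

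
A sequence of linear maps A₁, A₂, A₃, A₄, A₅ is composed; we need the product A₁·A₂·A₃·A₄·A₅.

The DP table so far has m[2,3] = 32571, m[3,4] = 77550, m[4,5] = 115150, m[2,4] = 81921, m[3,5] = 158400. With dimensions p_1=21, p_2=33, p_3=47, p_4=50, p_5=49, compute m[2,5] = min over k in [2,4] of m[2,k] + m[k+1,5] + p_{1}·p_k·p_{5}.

m[2,5] = min over k∈[2,4] of m[2,k]+m[k+1,5]+p_{1}·p_k·p_{5}.
k=2: 0 + 158400 + 21·33·49 = 192357; k=3: 32571 + 115150 + 21·47·49 = 196084; k=4: 81921 + 0 + 21·50·49 = 133371.
Minimum: 133371 at k=4.

133371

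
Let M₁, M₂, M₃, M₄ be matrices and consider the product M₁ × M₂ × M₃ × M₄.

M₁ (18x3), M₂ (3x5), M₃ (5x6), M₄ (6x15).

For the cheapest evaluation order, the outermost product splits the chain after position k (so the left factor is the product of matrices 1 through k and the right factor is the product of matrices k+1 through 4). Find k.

1

Adjacent pairs: M₁M₂ = 18·3·5 = 270; M₂M₃ = 3·5·6 = 90; M₃M₄ = 5·6·15 = 450.
Length 3: M₁..M₃: k=1: 0+90+18·3·6=414; k=2: 270+0+18·5·6=810 → min 414 | M₂..M₄: k=2: 0+450+3·5·15=675; k=3: 90+0+3·6·15=360 → min 360.
Top-level splits: k=1: (M₁..M₁)·(M₂..M₄) → 0+360+18·3·15 = 1170; k=2: (M₁..M₂)·(M₃..M₄) → 270+450+18·5·15 = 2070; k=3: (M₁..M₃)·(M₄..M₄) → 414+0+18·6·15 = 2034.
Best split is after M₁, i.e. k = 1.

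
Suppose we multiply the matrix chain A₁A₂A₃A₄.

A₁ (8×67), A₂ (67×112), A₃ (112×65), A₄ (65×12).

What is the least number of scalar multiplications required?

Adjacent pairs: A₁A₂ = 8·67·112 = 60032; A₂A₃ = 67·112·65 = 487760; A₃A₄ = 112·65·12 = 87360.
Length 3: A₁..A₃: k=1: 0+487760+8·67·65=522600; k=2: 60032+0+8·112·65=118272 → min 118272 | A₂..A₄: k=2: 0+87360+67·112·12=177408; k=3: 487760+0+67·65·12=540020 → min 177408.
Length 4: A₁..A₄: k=1: 0+177408+8·67·12=183840; k=2: 60032+87360+8·112·12=158144; k=3: 118272+0+8·65·12=124512 → min 124512.
Optimal order: (((A₁A₂)A₃)A₄) with cost 124512.

124512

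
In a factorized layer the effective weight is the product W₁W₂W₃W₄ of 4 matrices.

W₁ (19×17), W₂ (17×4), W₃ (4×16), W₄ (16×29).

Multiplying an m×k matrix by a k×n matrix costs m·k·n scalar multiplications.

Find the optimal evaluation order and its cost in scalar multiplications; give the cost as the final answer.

Adjacent pairs: W₁W₂ = 19·17·4 = 1292; W₂W₃ = 17·4·16 = 1088; W₃W₄ = 4·16·29 = 1856.
Length 3: W₁..W₃: k=1: 0+1088+19·17·16=6256; k=2: 1292+0+19·4·16=2508 → min 2508 | W₂..W₄: k=2: 0+1856+17·4·29=3828; k=3: 1088+0+17·16·29=8976 → min 3828.
Length 4: W₁..W₄: k=1: 0+3828+19·17·29=13195; k=2: 1292+1856+19·4·29=5352; k=3: 2508+0+19·16·29=11324 → min 5352.
Optimal parenthesization: ((W₁W₂)(W₃W₄)) with cost 5352.

5352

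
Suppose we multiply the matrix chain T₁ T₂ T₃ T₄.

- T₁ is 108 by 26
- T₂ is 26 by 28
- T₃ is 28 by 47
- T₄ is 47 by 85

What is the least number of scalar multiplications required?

376766

Adjacent pairs: T₁T₂ = 108·26·28 = 78624; T₂T₃ = 26·28·47 = 34216; T₃T₄ = 28·47·85 = 111860.
Length 3: T₁..T₃: k=1: 0+34216+108·26·47=166192; k=2: 78624+0+108·28·47=220752 → min 166192 | T₂..T₄: k=2: 0+111860+26·28·85=173740; k=3: 34216+0+26·47·85=138086 → min 138086.
Length 4: T₁..T₄: k=1: 0+138086+108·26·85=376766; k=2: 78624+111860+108·28·85=447524; k=3: 166192+0+108·47·85=597652 → min 376766.
Optimal order: (T₁ ((T₂ T₃) T₄)) with cost 376766.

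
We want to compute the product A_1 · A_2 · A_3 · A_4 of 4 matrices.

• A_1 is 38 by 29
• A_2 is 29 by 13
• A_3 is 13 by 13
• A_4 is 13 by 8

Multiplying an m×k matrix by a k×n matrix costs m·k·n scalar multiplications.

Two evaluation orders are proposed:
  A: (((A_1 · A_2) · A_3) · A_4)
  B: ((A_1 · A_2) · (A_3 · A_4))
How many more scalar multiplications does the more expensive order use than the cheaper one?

Order A = (((A_1 · A_2) · A_3) · A_4): (A_1 · A_2): 38×29 by 29×13 → 38×13, cost 38·29·13 = 14326; ((A_1 · A_2) · A_3): 38×13 by 13×13 → 38×13, cost 38·13·13 = 6422; cumulative 20748; (((A_1 · A_2) · A_3) · A_4): 38×13 by 13×8 → 38×8, cost 38·13·8 = 3952; cumulative 24700. Total 24700.
Order B = ((A_1 · A_2) · (A_3 · A_4)): (A_1 · A_2): 38×29 by 29×13 → 38×13, cost 38·29·13 = 14326; (A_3 · A_4): 13×13 by 13×8 → 13×8, cost 13·13·8 = 1352; ((A_1 · A_2) · (A_3 · A_4)): 38×13 by 13×8 → 38×8, cost 38·13·8 = 3952; cumulative 19630. Total 19630.
Difference: |24700 − 19630| = 5070.

5070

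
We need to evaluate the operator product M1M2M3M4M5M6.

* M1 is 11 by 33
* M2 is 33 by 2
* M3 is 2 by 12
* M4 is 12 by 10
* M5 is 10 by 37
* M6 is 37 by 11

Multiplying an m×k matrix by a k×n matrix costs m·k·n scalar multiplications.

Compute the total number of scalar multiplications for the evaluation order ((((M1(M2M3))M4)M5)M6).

(M2M3): 33×2 by 2×12 → 33×12, cost 33·2·12 = 792
(M1(M2M3)): 11×33 by 33×12 → 11×12, cost 11·33·12 = 4356; cumulative 5148
((M1(M2M3))M4): 11×12 by 12×10 → 11×10, cost 11·12·10 = 1320; cumulative 6468
(((M1(M2M3))M4)M5): 11×10 by 10×37 → 11×37, cost 11·10·37 = 4070; cumulative 10538
((((M1(M2M3))M4)M5)M6): 11×37 by 37×11 → 11×11, cost 11·37·11 = 4477; cumulative 15015
Total: 15015 scalar multiplications.

15015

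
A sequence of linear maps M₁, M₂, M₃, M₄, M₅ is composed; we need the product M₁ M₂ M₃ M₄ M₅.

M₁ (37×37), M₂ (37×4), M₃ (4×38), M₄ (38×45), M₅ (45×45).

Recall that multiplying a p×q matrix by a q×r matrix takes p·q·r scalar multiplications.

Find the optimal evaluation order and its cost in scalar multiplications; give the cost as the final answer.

27076

Adjacent pairs: M₁M₂ = 37·37·4 = 5476; M₂M₃ = 37·4·38 = 5624; M₃M₄ = 4·38·45 = 6840; M₄M₅ = 38·45·45 = 76950.
Length 3: M₁..M₃: k=1: 0+5624+37·37·38=57646; k=2: 5476+0+37·4·38=11100 → min 11100 | M₂..M₄: k=2: 0+6840+37·4·45=13500; k=3: 5624+0+37·38·45=68894 → min 13500 | M₃..M₅: k=3: 0+76950+4·38·45=83790; k=4: 6840+0+4·45·45=14940 → min 14940.
Length 4: M₁..M₄: k=1: 0+13500+37·37·45=75105; k=2: 5476+6840+37·4·45=18976; k=3: 11100+0+37·38·45=74370 → min 18976 | M₂..M₅: k=2: 0+14940+37·4·45=21600; k=3: 5624+76950+37·38·45=145844; k=4: 13500+0+37·45·45=88425 → min 21600.
Length 5: M₁..M₅: k=1: 0+21600+37·37·45=83205; k=2: 5476+14940+37·4·45=27076; k=3: 11100+76950+37·38·45=151320; k=4: 18976+0+37·45·45=93901 → min 27076.
Optimal parenthesization: ((M₁ M₂) ((M₃ M₄) M₅)) with cost 27076.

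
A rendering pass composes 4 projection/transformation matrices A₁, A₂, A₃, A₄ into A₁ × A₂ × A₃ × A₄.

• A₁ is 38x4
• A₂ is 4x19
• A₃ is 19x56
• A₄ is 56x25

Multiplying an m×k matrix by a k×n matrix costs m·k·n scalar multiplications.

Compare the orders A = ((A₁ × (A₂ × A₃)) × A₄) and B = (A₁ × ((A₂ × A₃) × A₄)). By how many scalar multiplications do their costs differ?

52312

Order A = ((A₁ × (A₂ × A₃)) × A₄): (A₂ × A₃): 4×19 by 19×56 → 4×56, cost 4·19·56 = 4256; (A₁ × (A₂ × A₃)): 38×4 by 4×56 → 38×56, cost 38·4·56 = 8512; cumulative 12768; ((A₁ × (A₂ × A₃)) × A₄): 38×56 by 56×25 → 38×25, cost 38·56·25 = 53200; cumulative 65968. Total 65968.
Order B = (A₁ × ((A₂ × A₃) × A₄)): (A₂ × A₃): 4×19 by 19×56 → 4×56, cost 4·19·56 = 4256; ((A₂ × A₃) × A₄): 4×56 by 56×25 → 4×25, cost 4·56·25 = 5600; cumulative 9856; (A₁ × ((A₂ × A₃) × A₄)): 38×4 by 4×25 → 38×25, cost 38·4·25 = 3800; cumulative 13656. Total 13656.
Difference: |65968 − 13656| = 52312.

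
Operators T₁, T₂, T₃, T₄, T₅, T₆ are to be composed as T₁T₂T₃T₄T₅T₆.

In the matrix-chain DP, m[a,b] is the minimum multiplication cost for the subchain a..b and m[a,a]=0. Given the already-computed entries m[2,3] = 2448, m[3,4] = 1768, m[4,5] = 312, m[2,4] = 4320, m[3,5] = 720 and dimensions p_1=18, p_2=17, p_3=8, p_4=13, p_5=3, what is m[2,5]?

m[2,5] = min over k∈[2,4] of m[2,k]+m[k+1,5]+p_{1}·p_k·p_{5}.
k=2: 0 + 720 + 18·17·3 = 1638; k=3: 2448 + 312 + 18·8·3 = 3192; k=4: 4320 + 0 + 18·13·3 = 5022.
Minimum: 1638 at k=2.

1638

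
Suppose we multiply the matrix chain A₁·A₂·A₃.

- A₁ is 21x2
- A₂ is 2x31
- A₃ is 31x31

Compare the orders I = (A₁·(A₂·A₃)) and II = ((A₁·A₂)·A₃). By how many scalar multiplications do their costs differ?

18259

Order I = (A₁·(A₂·A₃)): (A₂·A₃): 2×31 by 31×31 → 2×31, cost 2·31·31 = 1922; (A₁·(A₂·A₃)): 21×2 by 2×31 → 21×31, cost 21·2·31 = 1302; cumulative 3224. Total 3224.
Order II = ((A₁·A₂)·A₃): (A₁·A₂): 21×2 by 2×31 → 21×31, cost 21·2·31 = 1302; ((A₁·A₂)·A₃): 21×31 by 31×31 → 21×31, cost 21·31·31 = 20181; cumulative 21483. Total 21483.
Difference: |3224 − 21483| = 18259.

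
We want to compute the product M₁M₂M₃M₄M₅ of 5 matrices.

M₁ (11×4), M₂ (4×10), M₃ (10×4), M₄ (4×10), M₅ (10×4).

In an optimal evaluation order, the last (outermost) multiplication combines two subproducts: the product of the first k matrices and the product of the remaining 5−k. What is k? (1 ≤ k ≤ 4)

Adjacent pairs: M₁M₂ = 11·4·10 = 440; M₂M₃ = 4·10·4 = 160; M₃M₄ = 10·4·10 = 400; M₄M₅ = 4·10·4 = 160.
Length 3: M₁..M₃: k=1: 0+160+11·4·4=336; k=2: 440+0+11·10·4=880 → min 336 | M₂..M₄: k=2: 0+400+4·10·10=800; k=3: 160+0+4·4·10=320 → min 320 | M₃..M₅: k=3: 0+160+10·4·4=320; k=4: 400+0+10·10·4=800 → min 320.
Length 4: M₁..M₄: k=1: 0+320+11·4·10=760; k=2: 440+400+11·10·10=1940; k=3: 336+0+11·4·10=776 → min 760 | M₂..M₅: k=2: 0+320+4·10·4=480; k=3: 160+160+4·4·4=384; k=4: 320+0+4·10·4=480 → min 384.
Top-level splits: k=1: (M₁..M₁)·(M₂..M₅) → 0+384+11·4·4 = 560; k=2: (M₁..M₂)·(M₃..M₅) → 440+320+11·10·4 = 1200; k=3: (M₁..M₃)·(M₄..M₅) → 336+160+11·4·4 = 672; k=4: (M₁..M₄)·(M₅..M₅) → 760+0+11·10·4 = 1200.
Best split is after M₁, i.e. k = 1.

1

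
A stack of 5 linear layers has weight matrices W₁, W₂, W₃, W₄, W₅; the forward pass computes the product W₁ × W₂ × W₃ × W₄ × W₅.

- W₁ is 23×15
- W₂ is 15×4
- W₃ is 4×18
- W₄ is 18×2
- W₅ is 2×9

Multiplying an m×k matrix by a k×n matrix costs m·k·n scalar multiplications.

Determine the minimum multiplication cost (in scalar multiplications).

1368

Adjacent pairs: W₁W₂ = 23·15·4 = 1380; W₂W₃ = 15·4·18 = 1080; W₃W₄ = 4·18·2 = 144; W₄W₅ = 18·2·9 = 324.
Length 3: W₁..W₃: k=1: 0+1080+23·15·18=7290; k=2: 1380+0+23·4·18=3036 → min 3036 | W₂..W₄: k=2: 0+144+15·4·2=264; k=3: 1080+0+15·18·2=1620 → min 264 | W₃..W₅: k=3: 0+324+4·18·9=972; k=4: 144+0+4·2·9=216 → min 216.
Length 4: W₁..W₄: k=1: 0+264+23·15·2=954; k=2: 1380+144+23·4·2=1708; k=3: 3036+0+23·18·2=3864 → min 954 | W₂..W₅: k=2: 0+216+15·4·9=756; k=3: 1080+324+15·18·9=3834; k=4: 264+0+15·2·9=534 → min 534.
Length 5: W₁..W₅: k=1: 0+534+23·15·9=3639; k=2: 1380+216+23·4·9=2424; k=3: 3036+324+23·18·9=7086; k=4: 954+0+23·2·9=1368 → min 1368.
Optimal order: ((W₁ × (W₂ × (W₃ × W₄))) × W₅) with cost 1368.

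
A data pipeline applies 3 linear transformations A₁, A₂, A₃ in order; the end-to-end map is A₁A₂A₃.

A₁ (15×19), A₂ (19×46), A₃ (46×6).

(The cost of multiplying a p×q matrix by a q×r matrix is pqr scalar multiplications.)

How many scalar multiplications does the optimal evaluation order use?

Order (A₁(A₂A₃)): (A₂A₃): 19×46 by 46×6 → 19×6, cost 19·46·6 = 5244; (A₁(A₂A₃)): 15×19 by 19×6 → 15×6, cost 15·19·6 = 1710; cumulative 6954. Total 6954.
Order ((A₁A₂)A₃): (A₁A₂): 15×19 by 19×46 → 15×46, cost 15·19·46 = 13110; ((A₁A₂)A₃): 15×46 by 46×6 → 15×6, cost 15·46·6 = 4140; cumulative 17250. Total 17250.
Minimum: 6954.

6954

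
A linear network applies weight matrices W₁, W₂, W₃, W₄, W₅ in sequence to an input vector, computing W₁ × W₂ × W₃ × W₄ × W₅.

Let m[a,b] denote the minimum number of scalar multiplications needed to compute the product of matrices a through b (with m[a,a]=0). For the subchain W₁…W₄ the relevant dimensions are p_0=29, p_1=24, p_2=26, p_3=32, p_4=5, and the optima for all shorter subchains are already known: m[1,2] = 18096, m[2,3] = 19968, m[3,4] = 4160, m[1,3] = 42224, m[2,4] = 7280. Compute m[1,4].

10760

m[1,4] = min over k∈[1,3] of m[1,k]+m[k+1,4]+p_{0}·p_k·p_{4}.
k=1: 0 + 7280 + 29·24·5 = 10760; k=2: 18096 + 4160 + 29·26·5 = 26026; k=3: 42224 + 0 + 29·32·5 = 46864.
Minimum: 10760 at k=1.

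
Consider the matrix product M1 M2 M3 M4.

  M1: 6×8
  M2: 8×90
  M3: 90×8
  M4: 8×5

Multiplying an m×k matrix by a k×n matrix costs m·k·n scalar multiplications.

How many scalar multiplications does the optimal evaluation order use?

6320

Adjacent pairs: M1M2 = 6·8·90 = 4320; M2M3 = 8·90·8 = 5760; M3M4 = 90·8·5 = 3600.
Length 3: M1..M3: k=1: 0+5760+6·8·8=6144; k=2: 4320+0+6·90·8=8640 → min 6144 | M2..M4: k=2: 0+3600+8·90·5=7200; k=3: 5760+0+8·8·5=6080 → min 6080.
Length 4: M1..M4: k=1: 0+6080+6·8·5=6320; k=2: 4320+3600+6·90·5=10620; k=3: 6144+0+6·8·5=6384 → min 6320.
Optimal order: (M1 ((M2 M3) M4)) with cost 6320.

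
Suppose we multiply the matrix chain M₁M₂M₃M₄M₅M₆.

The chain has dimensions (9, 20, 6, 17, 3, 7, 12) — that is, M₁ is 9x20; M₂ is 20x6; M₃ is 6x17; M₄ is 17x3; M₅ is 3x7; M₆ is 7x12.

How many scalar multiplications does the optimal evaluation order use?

1782

Adjacent pairs: M₁M₂ = 9·20·6 = 1080; M₂M₃ = 20·6·17 = 2040; M₃M₄ = 6·17·3 = 306; M₄M₅ = 17·3·7 = 357; M₅M₆ = 3·7·12 = 252.
Length 3: M₁..M₃: k=1: 0+2040+9·20·17=5100; k=2: 1080+0+9·6·17=1998 → min 1998 | M₂..M₄: k=2: 0+306+20·6·3=666; k=3: 2040+0+20·17·3=3060 → min 666 | M₃..M₅: k=3: 0+357+6·17·7=1071; k=4: 306+0+6·3·7=432 → min 432 | M₄..M₆: k=4: 0+252+17·3·12=864; k=5: 357+0+17·7·12=1785 → min 864.
Length 4: M₁..M₄: k=1: 0+666+9·20·3=1206; k=2: 1080+306+9·6·3=1548; k=3: 1998+0+9·17·3=2457 → min 1206 | M₂..M₅: k=2: 0+432+20·6·7=1272; k=3: 2040+357+20·17·7=4777; k=4: 666+0+20·3·7=1086 → min 1086 | M₃..M₆: k=3: 0+864+6·17·12=2088; k=4: 306+252+6·3·12=774; k=5: 432+0+6·7·12=936 → min 774.
Length 5: M₁..M₅: k=1: 0+1086+9·20·7=2346; k=2: 1080+432+9·6·7=1890; k=3: 1998+357+9·17·7=3426; k=4: 1206+0+9·3·7=1395 → min 1395 | M₂..M₆: k=2: 0+774+20·6·12=2214; k=3: 2040+864+20·17·12=6984; k=4: 666+252+20·3·12=1638; k=5: 1086+0+20·7·12=2766 → min 1638.
Length 6: M₁..M₆: k=1: 0+1638+9·20·12=3798; k=2: 1080+774+9·6·12=2502; k=3: 1998+864+9·17·12=4698; k=4: 1206+252+9·3·12=1782; k=5: 1395+0+9·7·12=2151 → min 1782.
Optimal order: ((M₁(M₂(M₃M₄)))(M₅M₆)) with cost 1782.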